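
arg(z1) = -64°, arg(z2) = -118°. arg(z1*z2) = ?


arg(z1*z2) = -64° - 118° = -182°
Normalized to (-180°, 180°]: 178°

178°


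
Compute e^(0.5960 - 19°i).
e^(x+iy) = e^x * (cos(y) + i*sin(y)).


e^0.5960 = 1.81484
cos(-19°) = 0.94552
sin(-19°) = -0.3256
Real = 1.81484*0.94552 = 1.7160
Imag = 1.81484*(-0.3256) = -0.5909

1.7160 - 0.5909i


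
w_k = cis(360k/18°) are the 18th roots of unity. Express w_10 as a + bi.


Angle = 360*10/18 = 200°
a = cos(200°) = -0.9397
b = sin(200°) = -0.3420

-0.9397 - 0.3420i


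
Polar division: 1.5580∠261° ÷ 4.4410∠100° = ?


r = 1.5580 / 4.4410 = 0.3508
theta = 261° - 100° = 161° = 161° (mod 360)

0.3508 cis(161°)


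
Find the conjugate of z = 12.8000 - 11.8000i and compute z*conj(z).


z_bar = 12.8000 + 11.8000i
z*z_bar = 12.8^2 + (-11.8)^2 = 163.84 + 139.24 = 303.08

z_bar = 12.8000 + 11.8000i, z*z_bar = 303.08


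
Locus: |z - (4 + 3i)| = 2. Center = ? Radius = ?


|z - z0| = r is a circle with center z0 and radius r.
Center = (4, 3), radius = 2

Circle with center (4, 3) and radius 2


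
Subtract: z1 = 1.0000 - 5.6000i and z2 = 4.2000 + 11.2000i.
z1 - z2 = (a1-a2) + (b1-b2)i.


Real: 1 - 4.2 = -3.2
Imag: -5.6 - 11.2 = -16.8

-3.2000 - 16.8000i


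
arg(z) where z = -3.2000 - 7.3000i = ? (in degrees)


Re = -3.2, Im = -7.3
arg = atan2(-7.3, -3.2) = -113.6705 degrees

arg(z) = -113.6705 degrees


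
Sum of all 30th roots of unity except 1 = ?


With w = e^(2*pi*i/30), all 30 of the 30th roots of unity w^0 = 1, w, ..., w^(29) sum to 0: 1 + w + ... + w^(29) = (1 - w^30)/(1 - w) = 0 since w^30 = 1, w ≠ 1.
Removing the root 1: w + w^2 + ... + w^(29) = 0 - 1 = -1

Sum = -1


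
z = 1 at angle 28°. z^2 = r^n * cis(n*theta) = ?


r^2 = 1^2 = 1
n*theta = 2*28° = 56° = 56° (mod 360)
a = 1*cos(56°) = 0.5592
b = 1*sin(56°) = 0.8290

1 cis(56°) = 0.5592 + 0.8290i


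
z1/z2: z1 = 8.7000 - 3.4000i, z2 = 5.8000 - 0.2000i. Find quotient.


Conjugate of z2 = 5.8000 + 0.2000i
Numerator: (8.7000 - 3.4000i)(5.8000 + 0.2000i) = 51.1400 - 17.9800i
Denominator: 5.8^2 + (-0.2)^2 = 33.68
Result = (51.1400 - 17.9800i)/33.68

1.5184 - 0.5338i


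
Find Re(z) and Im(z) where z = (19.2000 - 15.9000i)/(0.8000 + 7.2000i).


Multiply by conjugate: (19.2000 - 15.9000i)(0.8000 - 7.2000i) / (0.8^2 + 7.2^2)
Numerator real = 19.2*0.8 - (15.9)*7.2 = -99.12
Numerator imag = -15.9*0.8 - 19.2*7.2 = -150.96
Denominator = 52.48
Re(z) = -99.12/52.48 = -1.8887
Im(z) = -150.96/52.48 = -2.8765

Re(z) = -1.8887, Im(z) = -2.8765


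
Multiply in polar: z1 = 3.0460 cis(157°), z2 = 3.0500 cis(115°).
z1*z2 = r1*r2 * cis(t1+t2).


r = 3.0460 * 3.0500 = 9.2903
theta = 157° + 115° = 272° = 272° (mod 360)

9.2903 cis(272°)


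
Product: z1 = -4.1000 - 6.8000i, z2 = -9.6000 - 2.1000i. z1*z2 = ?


Real = -4.1*(-9.6) - (-6.8)*(-2.1) = 39.36 - 14.28 = 25.08
Imag = -4.1*(-2.1) - (9.6)*(-6.8) = 8.61 + 65.28 = 73.89

25.0800 + 73.8900i


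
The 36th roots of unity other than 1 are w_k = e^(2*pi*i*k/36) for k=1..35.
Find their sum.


With w = e^(2*pi*i/36), all 36 of the 36th roots of unity w^0 = 1, w, ..., w^(35) sum to 0: 1 + w + ... + w^(35) = (1 - w^36)/(1 - w) = 0 since w^36 = 1, w ≠ 1.
Removing the root 1: w + w^2 + ... + w^(35) = 0 - 1 = -1

Sum = -1


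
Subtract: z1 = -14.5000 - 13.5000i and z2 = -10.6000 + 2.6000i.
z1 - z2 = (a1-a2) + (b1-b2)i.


Real: -14.5 + 10.6 = -3.9
Imag: -13.5 - 2.6 = -16.1

-3.9000 - 16.1000i


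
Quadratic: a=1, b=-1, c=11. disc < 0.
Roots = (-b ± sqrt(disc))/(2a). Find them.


disc = (-1)^2 - 4*1*11 = 1 - 44 = -43
sqrt(|disc|) = sqrt(43) = 6.5574
Real part = 1/(2*1) = 0.5000
Imag part = 6.5574/(2*1) = 3.2787

0.5000 ± 3.2787i


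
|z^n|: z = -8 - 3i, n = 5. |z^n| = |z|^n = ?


|z| = sqrt(64+9) = sqrt(73) = 8.5440
|z^5| = |z|^5 = (sqrt(73))^5 = 73^2 * sqrt(73) = 5329*sqrt(73)

|z^5| = 5329*sqrt(73) ≈ 45530.9960


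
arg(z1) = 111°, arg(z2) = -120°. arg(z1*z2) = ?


arg(z1*z2) = 111° - 120° = -9°
Normalized to (-180°, 180°]: -9°

-9°


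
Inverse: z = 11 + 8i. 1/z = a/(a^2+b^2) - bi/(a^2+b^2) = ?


|z|^2 = 121+64 = 185
1/z = (11 - 8i)/185

1/z = 0.0595 - 0.0432i


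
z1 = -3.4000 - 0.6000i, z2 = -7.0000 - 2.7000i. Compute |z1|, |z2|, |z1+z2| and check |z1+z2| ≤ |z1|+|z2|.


|z1| = sqrt((-3.4)^2 + (-0.6)^2) = sqrt(11.92) = 3.4525
|z2| = sqrt((-7)^2 + (-2.7)^2) = sqrt(56.29) = 7.5027
z1+z2 = -10.4000 - 3.3000i
|z1+z2| = sqrt(119.05) = 10.9110
|z1|+|z2| = 3.4525 + 7.5027 = 10.9552

|z1+z2| = 10.9110 ≤ |z1|+|z2| = 10.9552 (verified)


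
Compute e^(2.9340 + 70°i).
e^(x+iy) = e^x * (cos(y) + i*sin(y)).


e^2.9340 = 18.8027
cos(70°) = 0.34202
sin(70°) = 0.939693
Real = 18.8027*0.34202 = 6.4309
Imag = 18.8027*0.939693 = 17.6688

6.4309 + 17.6688i


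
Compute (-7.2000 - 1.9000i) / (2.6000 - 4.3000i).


Conjugate of z2 = 2.6000 + 4.3000i
Numerator: (-7.2000 - 1.9000i)(2.6000 + 4.3000i) = -10.5500 - 35.9000i
Denominator: 2.6^2 + (-4.3)^2 = 25.25
Result = (-10.5500 - 35.9000i)/25.25

-0.4178 - 1.4218i


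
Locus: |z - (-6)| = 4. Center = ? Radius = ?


|z - z0| = r is a circle with center z0 and radius r.
Center = (-6, 0), radius = 4

Circle with center (-6, 0) and radius 4


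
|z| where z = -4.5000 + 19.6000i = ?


|z| = sqrt((-4.5)^2 + 19.6^2) = sqrt(20.25 + 384.16) = sqrt(404.41) = 20.1099

|z| = 20.1099


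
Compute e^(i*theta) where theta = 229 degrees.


cos(229°) = -0.6561
sin(229°) = -0.7547

e^(i*229°) = -0.6561 - 0.7547i


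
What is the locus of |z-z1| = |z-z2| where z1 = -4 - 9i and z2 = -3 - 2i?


Equal distances means the locus is the perpendicular bisector of z1 and z2.
Midpoint = ((-4+(-3))/2, (-9+(-2))/2) = (-3.5000, -5.5000)

Perpendicular bisector through (-3.5000, -5.5000)


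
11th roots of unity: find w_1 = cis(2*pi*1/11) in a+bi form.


Angle = 360*1/11 = 32.7273°
a = cos(32.7273°) = 0.8413
b = sin(32.7273°) = 0.5406

0.8413 + 0.5406i


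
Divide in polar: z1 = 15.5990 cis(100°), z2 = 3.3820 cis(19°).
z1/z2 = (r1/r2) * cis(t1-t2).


r = 15.5990 / 3.3820 = 4.6124
theta = 100° - 19° = 81° = 81° (mod 360)

4.6124 cis(81°)


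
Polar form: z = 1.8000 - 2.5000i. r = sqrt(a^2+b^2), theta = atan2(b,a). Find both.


r = sqrt(3.24+6.25) = sqrt(9.49) = 3.0806
theta = atan2(-2.5, 1.8) = -54.2461 degrees

r = 3.0806, theta = -54.2461 degrees


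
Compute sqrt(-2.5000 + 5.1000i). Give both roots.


|z| = sqrt(6.25+26.01) = 5.6798
sqrt((|z|+a)/2) = sqrt((5.6798+(-2.5))/2) = sqrt(1.5899) = 1.2609
sqrt((|z|-a)/2) = sqrt((5.6798-(-2.5))/2) = sqrt(4.0899) = 2.0223

±(1.2609 + 2.0223i) i.e. 1.2609 + 2.0223i and -1.2609 - 2.0223i


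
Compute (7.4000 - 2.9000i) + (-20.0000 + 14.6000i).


Real: 7.4 - 20 = -12.6
Imag: -2.9 + 14.6 = 11.7

-12.6000 + 11.7000i


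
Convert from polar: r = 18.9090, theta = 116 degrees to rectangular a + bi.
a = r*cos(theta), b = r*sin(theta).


a = 18.9090*cos(116°) = 18.9090*(-0.438371) = -8.2892
b = 18.9090*sin(116°) = 18.9090*0.898794 = 16.9953

-8.2892 + 16.9953i


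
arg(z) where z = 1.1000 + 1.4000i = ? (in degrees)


Re = 1.1, Im = 1.4
arg = atan2(1.4, 1.1) = 51.8428 degrees

arg(z) = 51.8428 degrees


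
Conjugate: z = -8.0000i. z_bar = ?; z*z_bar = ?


z_bar = 8.0000i
z*z_bar = 0^2 + (-8)^2 = 0 + 64 = 64

z_bar = 8.0000i, z*z_bar = 64


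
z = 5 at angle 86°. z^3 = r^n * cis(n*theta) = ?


r^3 = 5^3 = 125
n*theta = 3*86° = 258° = 258° (mod 360)
a = 125*cos(258°) = -25.9890
b = 125*sin(258°) = -122.2685

125 cis(258°) = -25.9890 - 122.2685i


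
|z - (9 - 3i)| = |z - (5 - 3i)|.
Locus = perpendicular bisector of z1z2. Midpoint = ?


Equal distances means the locus is the perpendicular bisector of z1 and z2.
Midpoint = ((9+5)/2, (-3+(-3))/2) = (7.0000, -3.0000)

Perpendicular bisector through (7.0000, -3.0000)


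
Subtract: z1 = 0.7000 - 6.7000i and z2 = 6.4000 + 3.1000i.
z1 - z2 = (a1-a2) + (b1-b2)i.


Real: 0.7 - 6.4 = -5.7
Imag: -6.7 - 3.1 = -9.8

-5.7000 - 9.8000i


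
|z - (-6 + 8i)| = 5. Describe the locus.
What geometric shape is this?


|z - z0| = r is a circle with center z0 and radius r.
Center = (-6, 8), radius = 5

Circle with center (-6, 8) and radius 5


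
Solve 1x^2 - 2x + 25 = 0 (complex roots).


disc = (-2)^2 - 4*1*25 = 4 - 100 = -96
sqrt(|disc|) = sqrt(96) = 9.7980
Real part = 2/(2*1) = 1.0000
Imag part = 9.7980/(2*1) = 4.8990

1.0000 ± 4.8990i


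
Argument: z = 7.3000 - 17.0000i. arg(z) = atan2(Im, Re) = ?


Re = 7.3, Im = -17
arg = atan2(-17, 7.3) = -66.7607 degrees

arg(z) = -66.7607 degrees


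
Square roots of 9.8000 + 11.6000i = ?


|z| = sqrt(96.04+134.56) = 15.1855
sqrt((|z|+a)/2) = sqrt((15.1855+9.8)/2) = sqrt(12.4928) = 3.5345
sqrt((|z|-a)/2) = sqrt((15.1855-9.8)/2) = sqrt(2.6928) = 1.6410

±(3.5345 + 1.6410i) i.e. 3.5345 + 1.6410i and -3.5345 - 1.6410i


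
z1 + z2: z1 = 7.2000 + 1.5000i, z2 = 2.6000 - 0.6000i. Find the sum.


Real: 7.2 + 2.6 = 9.8
Imag: 1.5 - 0.6 = 0.9

9.8000 + 0.9000i


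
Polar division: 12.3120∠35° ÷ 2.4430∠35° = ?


r = 12.3120 / 2.4430 = 5.0397
theta = 35° - 35° = 0° = 0° (mod 360)

5.0397 cis(0°)


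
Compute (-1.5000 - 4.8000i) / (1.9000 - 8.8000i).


Conjugate of z2 = 1.9000 + 8.8000i
Numerator: (-1.5000 - 4.8000i)(1.9000 + 8.8000i) = 39.3900 - 22.3200i
Denominator: 1.9^2 + (-8.8)^2 = 81.05
Result = (39.3900 - 22.3200i)/81.05

0.4860 - 0.2754i


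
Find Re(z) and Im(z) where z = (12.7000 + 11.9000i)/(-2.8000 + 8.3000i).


Multiply by conjugate: (12.7000 + 11.9000i)(-2.8000 - 8.3000i) / ((-2.8)^2 + 8.3^2)
Numerator real = 12.7*(-2.8) + 11.9*8.3 = 63.21
Numerator imag = 11.9*(-2.8) - 12.7*8.3 = -138.73
Denominator = 76.73
Re(z) = 63.21/76.73 = 0.8238
Im(z) = -138.73/76.73 = -1.8080

Re(z) = 0.8238, Im(z) = -1.8080


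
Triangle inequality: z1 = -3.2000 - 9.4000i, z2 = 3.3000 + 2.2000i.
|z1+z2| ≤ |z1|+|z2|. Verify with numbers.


|z1| = sqrt((-3.2)^2 + (-9.4)^2) = sqrt(98.6) = 9.9298
|z2| = sqrt(3.3^2 + 2.2^2) = sqrt(15.73) = 3.9661
z1+z2 = 0.1000 - 7.2000i
|z1+z2| = sqrt(51.85) = 7.2007
|z1|+|z2| = 9.9298 + 3.9661 = 13.8959

|z1+z2| = 7.2007 ≤ |z1|+|z2| = 13.8959 (verified)


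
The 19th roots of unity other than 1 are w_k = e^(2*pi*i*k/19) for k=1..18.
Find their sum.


With w = e^(2*pi*i/19), all 19 of the 19th roots of unity w^0 = 1, w, ..., w^(18) sum to 0: 1 + w + ... + w^(18) = (1 - w^19)/(1 - w) = 0 since w^19 = 1, w ≠ 1.
Removing the root 1: w + w^2 + ... + w^(18) = 0 - 1 = -1

Sum = -1


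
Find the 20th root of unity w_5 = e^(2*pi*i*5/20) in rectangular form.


Angle = 360*5/20 = 90°
a = cos(90°) = 0
b = sin(90°) = 1.0000

0 + 1.0000i


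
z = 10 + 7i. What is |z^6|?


|z| = sqrt(100+49) = sqrt(149) = 12.2066
|z^6| = |z|^6 = (sqrt(149))^6 = 149^3 = 3307949

|z^6| = 3307949


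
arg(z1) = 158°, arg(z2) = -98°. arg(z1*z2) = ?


arg(z1*z2) = 158° - 98° = 60°
Normalized to (-180°, 180°]: 60°

60°


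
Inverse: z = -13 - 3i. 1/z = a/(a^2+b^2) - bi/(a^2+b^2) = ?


|z|^2 = 169+9 = 178
1/z = (-13 + 3i)/178

1/z = -0.0730 + 0.0169i


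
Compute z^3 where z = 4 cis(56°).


r^3 = 4^3 = 64
n*theta = 3*56° = 168° = 168° (mod 360)
a = 64*cos(168°) = -62.6014
b = 64*sin(168°) = 13.3063

64 cis(168°) = -62.6014 + 13.3063i


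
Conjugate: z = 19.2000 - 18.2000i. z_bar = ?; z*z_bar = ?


z_bar = 19.2000 + 18.2000i
z*z_bar = 19.2^2 + (-18.2)^2 = 368.64 + 331.24 = 699.88

z_bar = 19.2000 + 18.2000i, z*z_bar = 699.88


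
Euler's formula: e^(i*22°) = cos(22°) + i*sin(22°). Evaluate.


cos(22°) = 0.9272
sin(22°) = 0.3746

e^(i*22°) = 0.9272 + 0.3746i


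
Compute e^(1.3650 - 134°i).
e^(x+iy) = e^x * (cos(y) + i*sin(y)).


e^1.3650 = 3.9157
cos(-134°) = -0.69466
sin(-134°) = -0.71934
Real = 3.9157*(-0.69466) = -2.7201
Imag = 3.9157*(-0.71934) = -2.8167

-2.7201 - 2.8167i


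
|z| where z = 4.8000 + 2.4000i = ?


|z| = sqrt(4.8^2 + 2.4^2) = sqrt(23.04 + 5.76) = sqrt(28.8) = 5.3666

|z| = 5.3666


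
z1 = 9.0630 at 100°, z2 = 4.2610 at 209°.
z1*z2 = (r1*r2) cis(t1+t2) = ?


r = 9.0630 * 4.2610 = 38.6174
theta = 100° + 209° = 309° = 309° (mod 360)

38.6174 cis(309°)


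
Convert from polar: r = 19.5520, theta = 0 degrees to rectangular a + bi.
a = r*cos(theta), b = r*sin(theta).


a = 19.5520*cos(0°) = 19.5520*1 = 19.5520
b = 19.5520*sin(0°) = 19.5520*0 = 0

19.5520 + 0i


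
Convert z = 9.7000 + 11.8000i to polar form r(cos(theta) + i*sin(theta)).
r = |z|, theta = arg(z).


r = sqrt(94.09+139.24) = sqrt(233.33) = 15.2751
theta = atan2(11.8, 9.7) = 50.5786 degrees

r = 15.2751, theta = 50.5786 degrees


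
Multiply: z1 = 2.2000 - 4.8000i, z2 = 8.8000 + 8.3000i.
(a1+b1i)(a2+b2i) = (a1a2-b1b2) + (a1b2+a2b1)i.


Real = 2.2*8.8 - (-4.8)*8.3 = 19.36 - (-39.84) = 59.2
Imag = 2.2*8.3 + 8.8*(-4.8) = 18.26 - (42.24) = -23.98

59.2000 - 23.9800i


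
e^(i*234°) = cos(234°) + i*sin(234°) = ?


cos(234°) = -0.5878
sin(234°) = -0.8090

e^(i*234°) = -0.5878 - 0.8090i


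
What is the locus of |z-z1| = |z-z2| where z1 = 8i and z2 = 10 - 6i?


Equal distances means the locus is the perpendicular bisector of z1 and z2.
Midpoint = ((0+10)/2, (8+(-6))/2) = (5.0000, 1.0000)

Perpendicular bisector through (5.0000, 1.0000)


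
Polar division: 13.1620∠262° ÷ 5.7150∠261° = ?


r = 13.1620 / 5.7150 = 2.3031
theta = 262° - 261° = 1° = 1° (mod 360)

2.3031 cis(1°)


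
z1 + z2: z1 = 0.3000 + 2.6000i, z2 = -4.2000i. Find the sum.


Real: 0.3 + 0 = 0.3
Imag: 2.6 - 4.2 = -1.6

0.3000 - 1.6000i


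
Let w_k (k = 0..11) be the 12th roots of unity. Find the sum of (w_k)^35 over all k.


The roots are w_k = w^k with w = e^(2*pi*i/12), and (w^k)^35 = (w^35)^k.
So S = 1 + u + u^2 + ... + u^(11) with u = w^35.
35 = 2*12 + 11, so 35 is not a multiple of 12: u = (w^12)^2 * w^11 = w^11 ≠ 1 (w is a primitive 12th root), while u^12 = (w^12)^35 = 1.
Geometric series: S = (1 - u^12)/(1 - u) = (1 - 1)/(1 - u) = 0

S = 0


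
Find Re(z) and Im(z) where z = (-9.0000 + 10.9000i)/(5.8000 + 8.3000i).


Multiply by conjugate: (-9.0000 + 10.9000i)(5.8000 - 8.3000i) / (5.8^2 + 8.3^2)
Numerator real = -9*5.8 + 10.9*8.3 = 38.27
Numerator imag = 10.9*5.8 - (-9)*8.3 = 137.92
Denominator = 102.53
Re(z) = 38.27/102.53 = 0.3733
Im(z) = 137.92/102.53 = 1.3452

Re(z) = 0.3733, Im(z) = 1.3452


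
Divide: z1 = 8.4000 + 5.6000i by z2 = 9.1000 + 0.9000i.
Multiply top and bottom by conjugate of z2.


Conjugate of z2 = 9.1000 - 0.9000i
Numerator: (8.4000 + 5.6000i)(9.1000 - 0.9000i) = 81.4800 + 43.4000i
Denominator: 9.1^2 + 0.9^2 = 83.62
Result = (81.4800 + 43.4000i)/83.62

0.9744 + 0.5190i


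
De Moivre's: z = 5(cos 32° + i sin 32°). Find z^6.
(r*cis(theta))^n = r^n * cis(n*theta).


r^6 = 5^6 = 15625
n*theta = 6*32° = 192° = 192° (mod 360)
a = 15625*cos(192°) = -15283.5563
b = 15625*sin(192°) = -3248.6202

15625 cis(192°) = -15283.5563 - 3248.6202i


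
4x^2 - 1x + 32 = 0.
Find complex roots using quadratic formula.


disc = (-1)^2 - 4*4*32 = 1 - 512 = -511
sqrt(|disc|) = sqrt(511) = 22.6053
Real part = 1/(2*4) = 0.1250
Imag part = 22.6053/(2*4) = 2.8257

0.1250 ± 2.8257i


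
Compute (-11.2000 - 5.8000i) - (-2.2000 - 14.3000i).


Real: -11.2 + 2.2 = -9
Imag: -5.8 + 14.3 = 8.5

-9.0000 + 8.5000i


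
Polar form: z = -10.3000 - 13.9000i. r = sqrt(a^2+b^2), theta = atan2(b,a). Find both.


r = sqrt(106.09+193.21) = sqrt(299.3) = 17.3003
theta = atan2(-13.9, -10.3) = -126.5387 degrees

r = 17.3003, theta = -126.5387 degrees


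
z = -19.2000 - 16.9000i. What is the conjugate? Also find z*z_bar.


z_bar = -19.2000 + 16.9000i
z*z_bar = (-19.2)^2 + (-16.9)^2 = 368.64 + 285.61 = 654.25

z_bar = -19.2000 + 16.9000i, z*z_bar = 654.25


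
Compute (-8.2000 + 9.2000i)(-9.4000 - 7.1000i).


Real = -8.2*(-9.4) - 9.2*(-7.1) = 77.08 - (-65.32) = 142.4
Imag = -8.2*(-7.1) - (9.4)*9.2 = 58.22 - (86.48) = -28.26

142.4000 - 28.2600i


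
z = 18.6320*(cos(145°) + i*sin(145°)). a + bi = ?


a = 18.6320*cos(145°) = 18.6320*(-0.81915) = -15.2624
b = 18.6320*sin(145°) = 18.6320*0.57358 = 10.6869

-15.2624 + 10.6869i


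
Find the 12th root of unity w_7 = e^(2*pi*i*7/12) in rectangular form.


Angle = 360*7/12 = 210°
a = cos(210°) = -0.8660
b = sin(210°) = -0.5000

-0.8660 - 0.5000i


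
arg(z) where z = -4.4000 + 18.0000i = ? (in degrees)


Re = -4.4, Im = 18
arg = atan2(18, -4.4) = 103.7363 degrees

arg(z) = 103.7363 degrees


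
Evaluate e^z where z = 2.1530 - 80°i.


e^2.1530 = 8.6107
cos(-80°) = 0.17365
sin(-80°) = -0.9848
Real = 8.6107*0.17365 = 1.4952
Imag = 8.6107*(-0.9848) = -8.4798

1.4952 - 8.4798i


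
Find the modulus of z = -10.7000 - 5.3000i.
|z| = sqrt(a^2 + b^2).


|z| = sqrt((-10.7)^2 + (-5.3)^2) = sqrt(114.49 + 28.09) = sqrt(142.58) = 11.9407

|z| = 11.9407


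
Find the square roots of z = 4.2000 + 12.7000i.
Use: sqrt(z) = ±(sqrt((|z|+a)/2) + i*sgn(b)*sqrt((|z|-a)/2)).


|z| = sqrt(17.64+161.29) = 13.3765
sqrt((|z|+a)/2) = sqrt((13.3765+4.2)/2) = sqrt(8.7882) = 2.9645
sqrt((|z|-a)/2) = sqrt((13.3765-4.2)/2) = sqrt(4.5882) = 2.1420

±(2.9645 + 2.1420i) i.e. 2.9645 + 2.1420i and -2.9645 - 2.1420i


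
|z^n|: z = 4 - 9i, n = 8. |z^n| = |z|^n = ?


|z| = sqrt(16+81) = sqrt(97) = 9.8489
|z^8| = |z|^8 = (sqrt(97))^8 = 97^4 = 88529281

|z^8| = 88529281


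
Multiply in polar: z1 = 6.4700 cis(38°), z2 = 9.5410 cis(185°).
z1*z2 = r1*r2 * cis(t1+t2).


r = 6.4700 * 9.5410 = 61.7303
theta = 38° + 185° = 223° = 223° (mod 360)

61.7303 cis(223°)


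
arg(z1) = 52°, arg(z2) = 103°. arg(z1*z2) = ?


arg(z1*z2) = 52° + 103° = 155°
Normalized to (-180°, 180°]: 155°

155°


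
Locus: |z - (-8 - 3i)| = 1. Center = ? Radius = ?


|z - z0| = r is a circle with center z0 and radius r.
Center = (-8, -3), radius = 1

Circle with center (-8, -3) and radius 1


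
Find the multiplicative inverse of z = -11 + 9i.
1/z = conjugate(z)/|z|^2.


|z|^2 = 121+81 = 202
1/z = (-11 - 9i)/202

1/z = -0.0545 - 0.0446i


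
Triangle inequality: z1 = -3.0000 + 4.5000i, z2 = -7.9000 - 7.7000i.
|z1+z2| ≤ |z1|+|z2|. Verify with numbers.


|z1| = sqrt((-3)^2 + 4.5^2) = sqrt(29.25) = 5.4083
|z2| = sqrt((-7.9)^2 + (-7.7)^2) = sqrt(121.7) = 11.0318
z1+z2 = -10.9000 - 3.2000i
|z1+z2| = sqrt(129.05) = 11.3600
|z1|+|z2| = 5.4083 + 11.0318 = 16.4401

|z1+z2| = 11.3600 ≤ |z1|+|z2| = 16.4401 (verified)


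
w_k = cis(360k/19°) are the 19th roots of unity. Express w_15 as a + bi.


Angle = 360*15/19 = 284.2105°
a = cos(284.2105°) = 0.2455
b = sin(284.2105°) = -0.9694

0.2455 - 0.9694i


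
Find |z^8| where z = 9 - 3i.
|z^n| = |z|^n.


|z| = sqrt(81+9) = sqrt(90) = 9.4868
|z^8| = |z|^8 = (sqrt(90))^8 = 90^4 = 65610000

|z^8| = 65610000


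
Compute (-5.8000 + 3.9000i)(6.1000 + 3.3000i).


Real = -5.8*6.1 - 3.9*3.3 = -35.38 - 12.87 = -48.25
Imag = -5.8*3.3 + 6.1*3.9 = -19.14 + 23.79 = 4.65

-48.2500 + 4.6500i


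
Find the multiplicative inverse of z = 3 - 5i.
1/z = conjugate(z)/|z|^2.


|z|^2 = 9+25 = 34
1/z = (3 + 5i)/34

1/z = 0.0882 + 0.1471i


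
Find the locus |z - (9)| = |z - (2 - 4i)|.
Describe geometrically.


Equal distances means the locus is the perpendicular bisector of z1 and z2.
Midpoint = ((9+2)/2, (0+(-4))/2) = (5.5000, -2.0000)

Perpendicular bisector through (5.5000, -2.0000)


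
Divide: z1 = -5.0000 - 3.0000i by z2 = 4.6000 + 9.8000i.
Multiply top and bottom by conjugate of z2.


Conjugate of z2 = 4.6000 - 9.8000i
Numerator: (-5.0000 - 3.0000i)(4.6000 - 9.8000i) = -52.4000 + 35.2000i
Denominator: 4.6^2 + 9.8^2 = 117.2
Result = (-52.4000 + 35.2000i)/117.2

-0.4471 + 0.3003i


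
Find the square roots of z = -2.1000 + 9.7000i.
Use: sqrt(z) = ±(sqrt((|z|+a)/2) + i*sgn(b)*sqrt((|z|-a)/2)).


|z| = sqrt(4.41+94.09) = 9.9247
sqrt((|z|+a)/2) = sqrt((9.9247+(-2.1))/2) = sqrt(3.9124) = 1.9780
sqrt((|z|-a)/2) = sqrt((9.9247-(-2.1))/2) = sqrt(6.0124) = 2.4520

±(1.9780 + 2.4520i) i.e. 1.9780 + 2.4520i and -1.9780 - 2.4520i


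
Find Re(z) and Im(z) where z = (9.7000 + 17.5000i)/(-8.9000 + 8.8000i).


Multiply by conjugate: (9.7000 + 17.5000i)(-8.9000 - 8.8000i) / ((-8.9)^2 + 8.8^2)
Numerator real = 9.7*(-8.9) + 17.5*8.8 = 67.67
Numerator imag = 17.5*(-8.9) - 9.7*8.8 = -241.11
Denominator = 156.65
Re(z) = 67.67/156.65 = 0.4320
Im(z) = -241.11/156.65 = -1.5392

Re(z) = 0.4320, Im(z) = -1.5392


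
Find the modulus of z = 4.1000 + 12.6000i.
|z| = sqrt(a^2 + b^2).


|z| = sqrt(4.1^2 + 12.6^2) = sqrt(16.81 + 158.76) = sqrt(175.57) = 13.2503

|z| = 13.2503


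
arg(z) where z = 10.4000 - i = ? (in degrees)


Re = 10.4, Im = -1
arg = atan2(-1, 10.4) = -5.4923 degrees

arg(z) = -5.4923 degrees


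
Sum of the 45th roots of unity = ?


The sum of all 45th roots of unity is 0.
Geometric series: (1 - w^45)/(1 - w) = (1-1)/(1-w) = 0 since w^45 = 1, w ≠ 1.
Alternatively: coefficient of z^44 in z^45 - 1 is 0.

0


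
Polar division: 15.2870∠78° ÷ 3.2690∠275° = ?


r = 15.2870 / 3.2690 = 4.6764
theta = 78° - 275° = -197° = 163° (mod 360)

4.6764 cis(163°)


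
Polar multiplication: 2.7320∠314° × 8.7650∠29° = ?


r = 2.7320 * 8.7650 = 23.9460
theta = 314° + 29° = 343° = 343° (mod 360)

23.9460 cis(343°)


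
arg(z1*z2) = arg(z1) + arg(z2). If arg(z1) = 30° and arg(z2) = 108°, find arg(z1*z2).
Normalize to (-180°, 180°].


arg(z1*z2) = 30° + 108° = 138°
Normalized to (-180°, 180°]: 138°

138°


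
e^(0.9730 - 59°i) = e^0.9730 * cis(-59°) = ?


e^0.9730 = 2.6459
cos(-59°) = 0.51504
sin(-59°) = -0.85717
Real = 2.6459*0.51504 = 1.3627
Imag = 2.6459*(-0.85717) = -2.2680

1.3627 - 2.2680i


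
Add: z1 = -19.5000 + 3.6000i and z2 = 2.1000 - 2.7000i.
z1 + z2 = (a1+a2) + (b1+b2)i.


Real: -19.5 + 2.1 = -17.4
Imag: 3.6 - 2.7 = 0.9

-17.4000 + 0.9000i


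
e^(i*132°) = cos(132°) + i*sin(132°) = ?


cos(132°) = -0.6691
sin(132°) = 0.7431

e^(i*132°) = -0.6691 + 0.7431i


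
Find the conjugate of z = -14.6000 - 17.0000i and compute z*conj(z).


z_bar = -14.6000 + 17.0000i
z*z_bar = (-14.6)^2 + (-17)^2 = 213.16 + 289 = 502.16

z_bar = -14.6000 + 17.0000i, z*z_bar = 502.16


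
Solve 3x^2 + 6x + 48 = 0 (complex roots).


disc = 6^2 - 4*3*48 = 36 - 576 = -540
sqrt(|disc|) = sqrt(540) = 23.2379
Real part = -6/(2*3) = -1.0000
Imag part = 23.2379/(2*3) = 3.8730

-1.0000 ± 3.8730i


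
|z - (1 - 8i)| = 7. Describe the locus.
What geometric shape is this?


|z - z0| = r is a circle with center z0 and radius r.
Center = (1, -8), radius = 7

Circle with center (1, -8) and radius 7


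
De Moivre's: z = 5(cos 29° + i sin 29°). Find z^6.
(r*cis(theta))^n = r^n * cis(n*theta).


r^6 = 5^6 = 15625
n*theta = 6*29° = 174° = 174° (mod 360)
a = 15625*cos(174°) = -15539.4046
b = 15625*sin(174°) = 1633.2572

15625 cis(174°) = -15539.4046 + 1633.2572i


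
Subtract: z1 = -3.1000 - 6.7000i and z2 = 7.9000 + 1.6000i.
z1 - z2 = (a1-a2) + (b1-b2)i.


Real: -3.1 - 7.9 = -11
Imag: -6.7 - 1.6 = -8.3

-11.0000 - 8.3000i


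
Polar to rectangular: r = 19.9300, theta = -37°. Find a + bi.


a = 19.9300*cos(-37°) = 19.9300*0.798636 = 15.9168
b = 19.9300*sin(-37°) = 19.9300*(-0.601815) = -11.9942

15.9168 - 11.9942i


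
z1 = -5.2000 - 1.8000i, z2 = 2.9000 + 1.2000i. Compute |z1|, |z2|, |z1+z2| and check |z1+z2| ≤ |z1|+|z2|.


|z1| = sqrt((-5.2)^2 + (-1.8)^2) = sqrt(30.28) = 5.5027
|z2| = sqrt(2.9^2 + 1.2^2) = sqrt(9.85) = 3.1385
z1+z2 = -2.3000 - 0.6000i
|z1+z2| = sqrt(5.65) = 2.3770
|z1|+|z2| = 5.5027 + 3.1385 = 8.6412

|z1+z2| = 2.3770 ≤ |z1|+|z2| = 8.6412 (verified)


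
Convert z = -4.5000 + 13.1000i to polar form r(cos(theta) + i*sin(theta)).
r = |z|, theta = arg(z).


r = sqrt(20.25+171.61) = sqrt(191.86) = 13.8514
theta = atan2(13.1, -4.5) = 108.9582 degrees

r = 13.8514, theta = 108.9582 degrees


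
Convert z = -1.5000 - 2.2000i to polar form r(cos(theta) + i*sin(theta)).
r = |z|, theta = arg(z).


r = sqrt(2.25+4.84) = sqrt(7.09) = 2.6627
theta = atan2(-2.2, -1.5) = -124.2869 degrees

r = 2.6627, theta = -124.2869 degrees


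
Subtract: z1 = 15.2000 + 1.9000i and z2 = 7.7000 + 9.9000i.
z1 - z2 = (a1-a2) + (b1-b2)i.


Real: 15.2 - 7.7 = 7.5
Imag: 1.9 - 9.9 = -8

7.5000 - 8.0000i


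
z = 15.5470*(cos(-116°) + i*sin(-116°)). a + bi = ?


a = 15.5470*cos(-116°) = 15.5470*(-0.438371) = -6.8154
b = 15.5470*sin(-116°) = 15.5470*(-0.8988) = -13.9736

-6.8154 - 13.9736i


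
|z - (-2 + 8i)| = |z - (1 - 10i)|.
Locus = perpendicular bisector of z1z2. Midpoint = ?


Equal distances means the locus is the perpendicular bisector of z1 and z2.
Midpoint = ((-2+1)/2, (8+(-10))/2) = (-0.5000, -1.0000)

Perpendicular bisector through (-0.5000, -1.0000)


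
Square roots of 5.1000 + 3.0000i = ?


|z| = sqrt(26.01+9) = 5.9169
sqrt((|z|+a)/2) = sqrt((5.9169+5.1)/2) = sqrt(5.5085) = 2.3470
sqrt((|z|-a)/2) = sqrt((5.9169-5.1)/2) = sqrt(0.4085) = 0.6391

±(2.3470 + 0.6391i) i.e. 2.3470 + 0.6391i and -2.3470 - 0.6391i


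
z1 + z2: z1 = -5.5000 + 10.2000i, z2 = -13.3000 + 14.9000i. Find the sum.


Real: -5.5 - 13.3 = -18.8
Imag: 10.2 + 14.9 = 25.1

-18.8000 + 25.1000i


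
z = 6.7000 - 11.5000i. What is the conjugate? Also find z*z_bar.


z_bar = 6.7000 + 11.5000i
z*z_bar = 6.7^2 + (-11.5)^2 = 44.89 + 132.25 = 177.14

z_bar = 6.7000 + 11.5000i, z*z_bar = 177.14


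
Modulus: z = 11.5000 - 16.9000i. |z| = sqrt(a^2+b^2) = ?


|z| = sqrt(11.5^2 + (-16.9)^2) = sqrt(132.25 + 285.61) = sqrt(417.86) = 20.4416

|z| = 20.4416


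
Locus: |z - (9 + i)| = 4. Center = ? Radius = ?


|z - z0| = r is a circle with center z0 and radius r.
Center = (9, 1), radius = 4

Circle with center (9, 1) and radius 4


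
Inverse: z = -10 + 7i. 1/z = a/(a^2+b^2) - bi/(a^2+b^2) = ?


|z|^2 = 100+49 = 149
1/z = (-10 - 7i)/149

1/z = -0.0671 - 0.0470i


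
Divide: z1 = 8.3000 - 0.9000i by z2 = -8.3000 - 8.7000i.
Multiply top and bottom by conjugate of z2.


Conjugate of z2 = -8.3000 + 8.7000i
Numerator: (8.3000 - 0.9000i)(-8.3000 + 8.7000i) = -61.0600 + 79.6800i
Denominator: (-8.3)^2 + (-8.7)^2 = 144.58
Result = (-61.0600 + 79.6800i)/144.58

-0.4223 + 0.5511i


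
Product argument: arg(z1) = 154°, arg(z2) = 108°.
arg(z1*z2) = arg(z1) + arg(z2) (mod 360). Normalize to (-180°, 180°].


arg(z1*z2) = 154° + 108° = 262°
Normalized to (-180°, 180°]: -98°

-98°


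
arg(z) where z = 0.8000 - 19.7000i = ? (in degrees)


Re = 0.8, Im = -19.7
arg = atan2(-19.7, 0.8) = -87.6745 degrees

arg(z) = -87.6745 degrees


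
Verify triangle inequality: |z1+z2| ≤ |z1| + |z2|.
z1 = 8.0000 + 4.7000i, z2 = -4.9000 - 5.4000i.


|z1| = sqrt(8^2 + 4.7^2) = sqrt(86.09) = 9.2785
|z2| = sqrt((-4.9)^2 + (-5.4)^2) = sqrt(53.17) = 7.2918
z1+z2 = 3.1000 - 0.7000i
|z1+z2| = sqrt(10.1) = 3.1780
|z1|+|z2| = 9.2785 + 7.2918 = 16.5703

|z1+z2| = 3.1780 ≤ |z1|+|z2| = 16.5703 (verified)


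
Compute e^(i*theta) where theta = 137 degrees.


cos(137°) = -0.7314
sin(137°) = 0.6820

e^(i*137°) = -0.7314 + 0.6820i


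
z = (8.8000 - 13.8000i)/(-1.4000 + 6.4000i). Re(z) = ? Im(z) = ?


Multiply by conjugate: (8.8000 - 13.8000i)(-1.4000 - 6.4000i) / ((-1.4)^2 + 6.4^2)
Numerator real = 8.8*(-1.4) - (13.8)*6.4 = -100.64
Numerator imag = -13.8*(-1.4) - 8.8*6.4 = -37
Denominator = 42.92
Re(z) = -100.64/42.92 = -2.3448
Im(z) = -37/42.92 = -0.8621

Re(z) = -2.3448, Im(z) = -0.8621


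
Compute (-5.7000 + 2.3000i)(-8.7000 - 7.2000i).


Real = -5.7*(-8.7) - 2.3*(-7.2) = 49.59 - (-16.56) = 66.15
Imag = -5.7*(-7.2) - (8.7)*2.3 = 41.04 - (20.01) = 21.03

66.1500 + 21.0300i


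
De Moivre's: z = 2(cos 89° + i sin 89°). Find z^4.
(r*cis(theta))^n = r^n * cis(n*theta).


r^4 = 2^4 = 16
n*theta = 4*89° = 356° = 356° (mod 360)
a = 16*cos(356°) = 15.9610
b = 16*sin(356°) = -1.1161

16 cis(356°) = 15.9610 - 1.1161i


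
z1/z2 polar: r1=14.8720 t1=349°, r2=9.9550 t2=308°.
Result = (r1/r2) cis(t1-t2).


r = 14.8720 / 9.9550 = 1.4939
theta = 349° - 308° = 41° = 41° (mod 360)

1.4939 cis(41°)


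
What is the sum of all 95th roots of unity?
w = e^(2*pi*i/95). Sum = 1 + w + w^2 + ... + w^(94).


The sum of all 95th roots of unity is 0.
Geometric series: (1 - w^95)/(1 - w) = (1-1)/(1-w) = 0 since w^95 = 1, w ≠ 1.
Alternatively: coefficient of z^94 in z^95 - 1 is 0.

0


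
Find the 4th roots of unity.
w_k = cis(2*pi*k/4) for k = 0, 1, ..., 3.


The 4th roots of unity are cis(360k/4°) for k=0..3
Angle step = 360/4 = 90°
Primitive root: cis(90°)
Primitive root = 0 + 1.0000i

4 roots at angles: 0°, 90°, 180°, 270°


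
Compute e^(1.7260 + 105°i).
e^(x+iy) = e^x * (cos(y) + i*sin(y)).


e^1.7260 = 5.6181
cos(105°) = -0.25882
sin(105°) = 0.96593
Real = 5.6181*(-0.25882) = -1.4541
Imag = 5.6181*0.96593 = 5.4267

-1.4541 + 5.4267i


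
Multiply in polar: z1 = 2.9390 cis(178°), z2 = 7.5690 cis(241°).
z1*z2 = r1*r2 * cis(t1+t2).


r = 2.9390 * 7.5690 = 22.2453
theta = 178° + 241° = 419° = 59° (mod 360)

22.2453 cis(59°)


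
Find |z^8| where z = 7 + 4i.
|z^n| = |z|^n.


|z| = sqrt(49+16) = sqrt(65) = 8.0623
|z^8| = |z|^8 = (sqrt(65))^8 = 65^4 = 17850625

|z^8| = 17850625


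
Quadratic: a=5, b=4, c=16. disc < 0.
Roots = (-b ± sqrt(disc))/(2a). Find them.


disc = 4^2 - 4*5*16 = 16 - 320 = -304
sqrt(|disc|) = sqrt(304) = 17.4356
Real part = -4/(2*5) = -0.4000
Imag part = 17.4356/(2*5) = 1.7436

-0.4000 ± 1.7436i


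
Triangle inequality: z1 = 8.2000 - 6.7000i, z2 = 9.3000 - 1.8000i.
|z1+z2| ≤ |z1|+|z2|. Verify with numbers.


|z1| = sqrt(8.2^2 + (-6.7)^2) = sqrt(112.13) = 10.5891
|z2| = sqrt(9.3^2 + (-1.8)^2) = sqrt(89.73) = 9.4726
z1+z2 = 17.5000 - 8.5000i
|z1+z2| = sqrt(378.5) = 19.4551
|z1|+|z2| = 10.5891 + 9.4726 = 20.0617

|z1+z2| = 19.4551 ≤ |z1|+|z2| = 20.0617 (verified)


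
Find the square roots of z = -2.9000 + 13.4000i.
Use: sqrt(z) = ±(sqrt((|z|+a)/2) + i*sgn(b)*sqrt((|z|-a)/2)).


|z| = sqrt(8.41+179.56) = 13.7102
sqrt((|z|+a)/2) = sqrt((13.7102+(-2.9))/2) = sqrt(5.4051) = 2.3249
sqrt((|z|-a)/2) = sqrt((13.7102-(-2.9))/2) = sqrt(8.3051) = 2.8819

±(2.3249 + 2.8819i) i.e. 2.3249 + 2.8819i and -2.3249 - 2.8819i


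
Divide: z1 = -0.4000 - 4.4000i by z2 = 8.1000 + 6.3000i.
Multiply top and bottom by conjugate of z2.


Conjugate of z2 = 8.1000 - 6.3000i
Numerator: (-0.4000 - 4.4000i)(8.1000 - 6.3000i) = -30.9600 - 33.1200i
Denominator: 8.1^2 + 6.3^2 = 105.3
Result = (-30.9600 - 33.1200i)/105.3

-0.2940 - 0.3145i


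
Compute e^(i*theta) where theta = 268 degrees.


cos(268°) = -0.0349
sin(268°) = -0.9994

e^(i*268°) = -0.0349 - 0.9994i


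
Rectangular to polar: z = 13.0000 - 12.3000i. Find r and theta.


r = sqrt(169+151.29) = sqrt(320.29) = 17.8966
theta = atan2(-12.3, 13) = -43.4151 degrees

r = 17.8966, theta = -43.4151 degrees


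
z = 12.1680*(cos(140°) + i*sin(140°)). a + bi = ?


a = 12.1680*cos(140°) = 12.1680*(-0.76604) = -9.3212
b = 12.1680*sin(140°) = 12.1680*0.642788 = 7.8214

-9.3212 + 7.8214i


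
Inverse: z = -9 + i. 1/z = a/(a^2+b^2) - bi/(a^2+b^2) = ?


|z|^2 = 81+1 = 82
1/z = (-9 - 1i)/82

1/z = -0.1098 - 0.0122i


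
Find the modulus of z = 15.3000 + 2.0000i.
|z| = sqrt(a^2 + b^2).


|z| = sqrt(15.3^2 + 2^2) = sqrt(234.09 + 4) = sqrt(238.09) = 15.4302

|z| = 15.4302


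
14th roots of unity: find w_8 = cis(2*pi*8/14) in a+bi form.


Angle = 360*8/14 = 205.7143°
a = cos(205.7143°) = -0.9010
b = sin(205.7143°) = -0.4339

-0.9010 - 0.4339i


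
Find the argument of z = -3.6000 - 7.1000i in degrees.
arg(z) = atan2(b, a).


Re = -3.6, Im = -7.1
arg = atan2(-7.1, -3.6) = -116.8869 degrees

arg(z) = -116.8869 degrees


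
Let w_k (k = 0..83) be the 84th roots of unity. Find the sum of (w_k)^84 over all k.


The roots are w_k = w^k with w = e^(2*pi*i/84), and (w^k)^84 = (w^84)^k.
So S = 1 + u + u^2 + ... + u^(83) with u = w^84.
84 = 1*84 + 0, so 84 is a multiple of 84 and u = (w^84)^1 = 1.
Every one of the 84 terms equals 1: S = 84

S = 84


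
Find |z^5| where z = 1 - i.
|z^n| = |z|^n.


|z| = sqrt(1+1) = sqrt(2) = 1.4142
|z^5| = |z|^5 = (sqrt(2))^5 = 2^2 * sqrt(2) = 4*sqrt(2)

|z^5| = 4*sqrt(2) ≈ 5.6569


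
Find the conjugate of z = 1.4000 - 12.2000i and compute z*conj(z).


z_bar = 1.4000 + 12.2000i
z*z_bar = 1.4^2 + (-12.2)^2 = 1.96 + 148.84 = 150.8

z_bar = 1.4000 + 12.2000i, z*z_bar = 150.8


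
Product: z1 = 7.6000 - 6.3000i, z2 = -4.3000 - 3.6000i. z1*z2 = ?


Real = 7.6*(-4.3) - (-6.3)*(-3.6) = -32.68 - 22.68 = -55.36
Imag = 7.6*(-3.6) - (4.3)*(-6.3) = -27.36 + 27.09 = -0.27

-55.3600 - 0.2700i


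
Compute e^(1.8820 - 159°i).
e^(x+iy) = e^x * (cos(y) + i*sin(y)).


e^1.8820 = 6.56662
cos(-159°) = -0.93358
sin(-159°) = -0.35837
Real = 6.56662*(-0.93358) = -6.1305
Imag = 6.56662*(-0.35837) = -2.3533

-6.1305 - 2.3533i


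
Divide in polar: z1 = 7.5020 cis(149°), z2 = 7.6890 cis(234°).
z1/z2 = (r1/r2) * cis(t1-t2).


r = 7.5020 / 7.6890 = 0.9757
theta = 149° - 234° = -85° = 275° (mod 360)

0.9757 cis(275°)


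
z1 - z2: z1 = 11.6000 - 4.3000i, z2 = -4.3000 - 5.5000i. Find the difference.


Real: 11.6 + 4.3 = 15.9
Imag: -4.3 + 5.5 = 1.2

15.9000 + 1.2000i


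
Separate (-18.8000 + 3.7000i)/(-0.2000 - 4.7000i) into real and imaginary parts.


Multiply by conjugate: (-18.8000 + 3.7000i)(-0.2000 + 4.7000i) / ((-0.2)^2 + (-4.7)^2)
Numerator real = -18.8*(-0.2) + 3.7*(-4.7) = -13.63
Numerator imag = 3.7*(-0.2) - (-18.8)*(-4.7) = -89.1
Denominator = 22.13
Re(z) = -13.63/22.13 = -0.6159
Im(z) = -89.1/22.13 = -4.0262

Re(z) = -0.6159, Im(z) = -4.0262


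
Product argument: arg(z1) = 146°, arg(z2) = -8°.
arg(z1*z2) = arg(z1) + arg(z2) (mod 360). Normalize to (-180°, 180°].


arg(z1*z2) = 146° - 8° = 138°
Normalized to (-180°, 180°]: 138°

138°


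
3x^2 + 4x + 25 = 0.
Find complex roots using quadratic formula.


disc = 4^2 - 4*3*25 = 16 - 300 = -284
sqrt(|disc|) = sqrt(284) = 16.8523
Real part = -4/(2*3) = -0.6667
Imag part = 16.8523/(2*3) = 2.8087

-0.6667 ± 2.8087i


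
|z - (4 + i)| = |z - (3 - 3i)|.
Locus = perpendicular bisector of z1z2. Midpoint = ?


Equal distances means the locus is the perpendicular bisector of z1 and z2.
Midpoint = ((4+3)/2, (1+(-3))/2) = (3.5000, -1.0000)

Perpendicular bisector through (3.5000, -1.0000)


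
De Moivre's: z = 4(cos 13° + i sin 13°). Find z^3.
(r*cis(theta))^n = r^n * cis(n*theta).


r^3 = 4^3 = 64
n*theta = 3*13° = 39° = 39° (mod 360)
a = 64*cos(39°) = 49.7373
b = 64*sin(39°) = 40.2765

64 cis(39°) = 49.7373 + 40.2765i


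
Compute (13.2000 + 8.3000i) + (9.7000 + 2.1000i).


Real: 13.2 + 9.7 = 22.9
Imag: 8.3 + 2.1 = 10.4

22.9000 + 10.4000i


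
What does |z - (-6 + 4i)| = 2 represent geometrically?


|z - z0| = r is a circle with center z0 and radius r.
Center = (-6, 4), radius = 2

Circle with center (-6, 4) and radius 2


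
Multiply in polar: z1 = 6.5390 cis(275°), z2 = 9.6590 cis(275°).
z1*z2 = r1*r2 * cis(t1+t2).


r = 6.5390 * 9.6590 = 63.1602
theta = 275° + 275° = 550° = 190° (mod 360)

63.1602 cis(190°)


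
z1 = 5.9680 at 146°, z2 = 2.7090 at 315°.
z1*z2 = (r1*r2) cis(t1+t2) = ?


r = 5.9680 * 2.7090 = 16.1673
theta = 146° + 315° = 461° = 101° (mod 360)

16.1673 cis(101°)


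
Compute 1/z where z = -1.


|z|^2 = 1+0 = 1
1/z = (-1 - 0i)/1

1/z = -1.0000 + 0i


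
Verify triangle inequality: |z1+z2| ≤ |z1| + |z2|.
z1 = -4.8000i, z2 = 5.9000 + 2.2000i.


|z1| = sqrt(0^2 + (-4.8)^2) = sqrt(23.04) = 4.8000
|z2| = sqrt(5.9^2 + 2.2^2) = sqrt(39.65) = 6.2968
z1+z2 = 5.9000 - 2.6000i
|z1+z2| = sqrt(41.57) = 6.4475
|z1|+|z2| = 4.8000 + 6.2968 = 11.0968

|z1+z2| = 6.4475 ≤ |z1|+|z2| = 11.0968 (verified)


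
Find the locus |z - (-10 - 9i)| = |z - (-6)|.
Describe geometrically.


Equal distances means the locus is the perpendicular bisector of z1 and z2.
Midpoint = ((-10+(-6))/2, (-9+0)/2) = (-8.0000, -4.5000)

Perpendicular bisector through (-8.0000, -4.5000)


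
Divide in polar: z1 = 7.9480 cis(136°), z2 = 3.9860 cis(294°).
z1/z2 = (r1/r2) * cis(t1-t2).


r = 7.9480 / 3.9860 = 1.9940
theta = 136° - 294° = -158° = 202° (mod 360)

1.9940 cis(202°)


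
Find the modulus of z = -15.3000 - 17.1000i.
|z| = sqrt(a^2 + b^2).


|z| = sqrt((-15.3)^2 + (-17.1)^2) = sqrt(234.09 + 292.41) = sqrt(526.5) = 22.9456

|z| = 22.9456


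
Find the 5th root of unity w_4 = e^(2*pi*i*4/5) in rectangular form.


Angle = 360*4/5 = 288°
a = cos(288°) = 0.3090
b = sin(288°) = -0.9511

0.3090 - 0.9511i


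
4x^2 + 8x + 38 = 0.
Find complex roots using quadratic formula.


disc = 8^2 - 4*4*38 = 64 - 608 = -544
sqrt(|disc|) = sqrt(544) = 23.3238
Real part = -8/(2*4) = -1.0000
Imag part = 23.3238/(2*4) = 2.9155

-1.0000 ± 2.9155i


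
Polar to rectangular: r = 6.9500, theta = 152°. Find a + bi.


a = 6.9500*cos(152°) = 6.9500*(-0.88295) = -6.1365
b = 6.9500*sin(152°) = 6.9500*0.46947 = 3.2628

-6.1365 + 3.2628i


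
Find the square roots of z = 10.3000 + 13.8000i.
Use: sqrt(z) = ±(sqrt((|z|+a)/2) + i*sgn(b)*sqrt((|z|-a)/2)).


|z| = sqrt(106.09+190.44) = 17.2200
sqrt((|z|+a)/2) = sqrt((17.2200+10.3)/2) = sqrt(13.7600) = 3.7095
sqrt((|z|-a)/2) = sqrt((17.2200-10.3)/2) = sqrt(3.4600) = 1.8601

±(3.7095 + 1.8601i) i.e. 3.7095 + 1.8601i and -3.7095 - 1.8601i


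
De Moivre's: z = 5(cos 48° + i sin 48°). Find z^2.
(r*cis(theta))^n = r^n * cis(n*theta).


r^2 = 5^2 = 25
n*theta = 2*48° = 96° = 96° (mod 360)
a = 25*cos(96°) = -2.6132
b = 25*sin(96°) = 24.8630

25 cis(96°) = -2.6132 + 24.8630i


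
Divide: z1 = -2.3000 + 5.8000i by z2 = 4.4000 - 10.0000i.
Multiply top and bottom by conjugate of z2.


Conjugate of z2 = 4.4000 + 10.0000i
Numerator: (-2.3000 + 5.8000i)(4.4000 + 10.0000i) = -68.1200 + 2.5200i
Denominator: 4.4^2 + (-10)^2 = 119.36
Result = (-68.1200 + 2.5200i)/119.36

-0.5707 + 0.0211i


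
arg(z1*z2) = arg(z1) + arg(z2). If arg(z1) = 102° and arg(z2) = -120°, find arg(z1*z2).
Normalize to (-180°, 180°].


arg(z1*z2) = 102° - 120° = -18°
Normalized to (-180°, 180°]: -18°

-18°


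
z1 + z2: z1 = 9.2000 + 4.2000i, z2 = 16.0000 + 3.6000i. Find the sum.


Real: 9.2 + 16 = 25.2
Imag: 4.2 + 3.6 = 7.8

25.2000 + 7.8000i


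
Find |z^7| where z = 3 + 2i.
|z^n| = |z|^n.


|z| = sqrt(9+4) = sqrt(13) = 3.6056
|z^7| = |z|^7 = (sqrt(13))^7 = 13^3 * sqrt(13) = 2197*sqrt(13)

|z^7| = 2197*sqrt(13) ≈ 7921.3962


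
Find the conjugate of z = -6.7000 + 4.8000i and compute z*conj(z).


z_bar = -6.7000 - 4.8000i
z*z_bar = (-6.7)^2 + 4.8^2 = 44.89 + 23.04 = 67.93

z_bar = -6.7000 - 4.8000i, z*z_bar = 67.93


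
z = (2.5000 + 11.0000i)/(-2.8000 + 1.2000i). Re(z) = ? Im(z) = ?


Multiply by conjugate: (2.5000 + 11.0000i)(-2.8000 - 1.2000i) / ((-2.8)^2 + 1.2^2)
Numerator real = 2.5*(-2.8) + 11*1.2 = 6.2
Numerator imag = 11*(-2.8) - 2.5*1.2 = -33.8
Denominator = 9.28
Re(z) = 6.2/9.28 = 0.6681
Im(z) = -33.8/9.28 = -3.6422

Re(z) = 0.6681, Im(z) = -3.6422


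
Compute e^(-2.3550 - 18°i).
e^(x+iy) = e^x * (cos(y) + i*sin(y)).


e^-2.3550 = 0.09489
cos(-18°) = 0.9511
sin(-18°) = -0.309
Real = 0.09489*0.9511 = 0.0902
Imag = 0.09489*(-0.309) = -0.0293

0.0902 - 0.0293i


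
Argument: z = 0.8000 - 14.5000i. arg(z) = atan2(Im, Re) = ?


Re = 0.8, Im = -14.5
arg = atan2(-14.5, 0.8) = -86.8421 degrees

arg(z) = -86.8421 degrees


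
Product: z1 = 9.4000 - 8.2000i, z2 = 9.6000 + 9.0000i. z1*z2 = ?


Real = 9.4*9.6 - (-8.2)*9 = 90.24 - (-73.8) = 164.04
Imag = 9.4*9 + 9.6*(-8.2) = 84.6 - (78.72) = 5.88

164.0400 + 5.8800i
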